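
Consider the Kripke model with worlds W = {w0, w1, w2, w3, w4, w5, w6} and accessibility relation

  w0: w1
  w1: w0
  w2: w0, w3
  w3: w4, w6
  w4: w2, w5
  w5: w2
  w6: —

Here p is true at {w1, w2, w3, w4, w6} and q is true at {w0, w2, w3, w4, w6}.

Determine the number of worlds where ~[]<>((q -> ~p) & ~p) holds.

w0: []<>((q -> ~p) & ~p) is T. ✗
w1: []<>((q -> ~p) & ~p) is F. ✓
w2: []<>((q -> ~p) & ~p) is F. ✓
w3: []<>((q -> ~p) & ~p) is F. ✓
w4: []<>((q -> ~p) & ~p) is F. ✓
w5: []<>((q -> ~p) & ~p) is T. ✗
w6: []<>((q -> ~p) & ~p) is T. ✗
Satisfying worlds: {w1, w2, w3, w4}.

4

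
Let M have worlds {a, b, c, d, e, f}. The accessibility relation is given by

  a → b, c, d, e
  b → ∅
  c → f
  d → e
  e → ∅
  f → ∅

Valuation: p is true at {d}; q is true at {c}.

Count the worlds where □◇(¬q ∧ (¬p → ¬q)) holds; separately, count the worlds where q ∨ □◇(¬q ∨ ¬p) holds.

3 and 4

For □◇(¬q ∧ (¬p → ¬q)):
a: successors {b, c, d, e}; ◇(¬q ∧ (¬p → ¬q)) there: b:F, c:T, d:T, e:F. ✗
b: no successors, so □◇(¬q ∧ (¬p → ¬q)) holds vacuously. ✓
c: successors {f}; ◇(¬q ∧ (¬p → ¬q)) there: f:F. ✗
d: successors {e}; ◇(¬q ∧ (¬p → ¬q)) there: e:F. ✗
e: no successors, so □◇(¬q ∧ (¬p → ¬q)) holds vacuously. ✓
f: no successors, so □◇(¬q ∧ (¬p → ¬q)) holds vacuously. ✓
— 3 worlds.
For q ∨ □◇(¬q ∨ ¬p):
a: q is F, □◇(¬q ∨ ¬p) is F. ✗
b: q is F, □◇(¬q ∨ ¬p) is T. ✓
c: q is T, □◇(¬q ∨ ¬p) is F. ✓
d: q is F, □◇(¬q ∨ ¬p) is F. ✗
e: q is F, □◇(¬q ∨ ¬p) is T. ✓
f: q is F, □◇(¬q ∨ ¬p) is T. ✓
— 4 worlds.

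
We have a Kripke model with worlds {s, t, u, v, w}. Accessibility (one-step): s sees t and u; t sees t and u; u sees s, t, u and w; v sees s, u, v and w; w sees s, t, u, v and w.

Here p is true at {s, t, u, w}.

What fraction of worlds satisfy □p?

3/5

s: successors {t, u}; p there: t:T, u:T. ✓
t: successors {t, u}; p there: t:T, u:T. ✓
u: successors {s, t, u, w}; p there: s:T, t:T, u:T, w:T. ✓
v: successors {s, u, v, w}; p there: s:T, u:T, v:F, w:T. ✗
w: successors {s, t, u, v, w}; p there: s:T, t:T, u:T, v:F, w:T. ✗
That's 3 of 5 worlds, so 3/5.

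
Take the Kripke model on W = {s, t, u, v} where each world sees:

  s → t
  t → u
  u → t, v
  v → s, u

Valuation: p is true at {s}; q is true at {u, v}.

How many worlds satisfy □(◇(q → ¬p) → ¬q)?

1

s: successors {t}; ◇(q → ¬p) → ¬q there: t:T. ✓
t: successors {u}; ◇(q → ¬p) → ¬q there: u:F. ✗
u: successors {t, v}; ◇(q → ¬p) → ¬q there: t:T, v:F. ✗
v: successors {s, u}; ◇(q → ¬p) → ¬q there: s:T, u:F. ✗
Satisfying worlds: {s}.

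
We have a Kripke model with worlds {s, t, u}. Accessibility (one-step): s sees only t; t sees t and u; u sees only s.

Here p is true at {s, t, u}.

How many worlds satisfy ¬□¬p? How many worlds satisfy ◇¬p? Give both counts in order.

For ¬□¬p:
s: □¬p is F. ✓
t: □¬p is F. ✓
u: □¬p is F. ✓
— 3 worlds.
For ◇¬p:
s: successors {t}; ¬p there: t:F. ✗
t: successors {t, u}; ¬p there: t:F, u:F. ✗
u: successors {s}; ¬p there: s:F. ✗
— 0 worlds.

3 and 0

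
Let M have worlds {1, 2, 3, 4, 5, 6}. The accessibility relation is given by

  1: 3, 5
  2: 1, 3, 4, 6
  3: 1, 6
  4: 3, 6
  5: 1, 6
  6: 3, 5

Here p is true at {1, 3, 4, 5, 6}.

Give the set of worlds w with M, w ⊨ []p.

{1, 2, 3, 4, 5, 6}

1: successors {3, 5}; p there: 3:T, 5:T. ✓
2: successors {1, 3, 4, 6}; p there: 1:T, 3:T, 4:T, 6:T. ✓
3: successors {1, 6}; p there: 1:T, 6:T. ✓
4: successors {3, 6}; p there: 3:T, 6:T. ✓
5: successors {1, 6}; p there: 1:T, 6:T. ✓
6: successors {3, 5}; p there: 3:T, 5:T. ✓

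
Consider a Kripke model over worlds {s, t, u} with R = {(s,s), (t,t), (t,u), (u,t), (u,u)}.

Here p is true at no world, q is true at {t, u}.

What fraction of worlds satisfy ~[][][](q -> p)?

s: [][][](q -> p) is T. ✗
t: [][][](q -> p) is F. ✓
u: [][][](q -> p) is F. ✓
That's 2 of 3 worlds, so 2/3.

2/3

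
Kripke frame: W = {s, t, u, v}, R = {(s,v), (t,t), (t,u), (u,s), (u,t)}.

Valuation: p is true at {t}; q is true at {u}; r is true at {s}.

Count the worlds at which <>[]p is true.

1

s: successors {v}; []p there: v:T. ✓
t: successors {t, u}; []p there: t:F, u:F. ✗
u: successors {s, t}; []p there: s:F, t:F. ✗
v: no successors, so <>[]p fails. ✗
Satisfying worlds: {s}.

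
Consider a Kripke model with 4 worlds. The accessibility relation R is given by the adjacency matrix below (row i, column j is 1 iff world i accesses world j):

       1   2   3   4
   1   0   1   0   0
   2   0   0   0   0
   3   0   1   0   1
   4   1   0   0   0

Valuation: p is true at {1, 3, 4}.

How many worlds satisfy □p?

1: successors {2}; p there: 2:F. ✗
2: no successors, so □p holds vacuously. ✓
3: successors {2, 4}; p there: 2:F, 4:T. ✗
4: successors {1}; p there: 1:T. ✓
Satisfying worlds: {2, 4}.

2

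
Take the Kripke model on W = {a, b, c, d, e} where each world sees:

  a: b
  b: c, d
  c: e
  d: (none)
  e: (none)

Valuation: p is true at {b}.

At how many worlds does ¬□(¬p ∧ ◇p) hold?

3

a: □(¬p ∧ ◇p) is F. ✓
b: □(¬p ∧ ◇p) is F. ✓
c: □(¬p ∧ ◇p) is F. ✓
d: □(¬p ∧ ◇p) is T. ✗
e: □(¬p ∧ ◇p) is T. ✗
Satisfying worlds: {a, b, c}.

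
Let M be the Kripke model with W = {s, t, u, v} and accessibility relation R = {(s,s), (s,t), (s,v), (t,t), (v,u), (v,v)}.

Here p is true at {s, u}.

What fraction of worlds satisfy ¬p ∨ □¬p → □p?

1/2

s: ¬p ∨ □¬p is F, □p is F. ✓
t: ¬p ∨ □¬p is T, □p is F. ✗
u: ¬p ∨ □¬p is T, □p is T. ✓
v: ¬p ∨ □¬p is T, □p is F. ✗
That's 2 of 4 worlds, so 2/4 = 1/2.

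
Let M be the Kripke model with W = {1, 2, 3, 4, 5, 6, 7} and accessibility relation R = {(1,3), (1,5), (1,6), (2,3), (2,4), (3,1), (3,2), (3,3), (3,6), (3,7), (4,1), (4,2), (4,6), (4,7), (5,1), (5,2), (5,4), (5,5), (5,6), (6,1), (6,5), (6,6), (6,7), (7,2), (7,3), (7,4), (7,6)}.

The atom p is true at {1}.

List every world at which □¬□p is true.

1: successors {3, 5, 6}; ¬□p there: 3:T, 5:T, 6:T. ✓
2: successors {3, 4}; ¬□p there: 3:T, 4:T. ✓
3: successors {1, 2, 3, 6, 7}; ¬□p there: 1:T, 2:T, 3:T, 6:T, 7:T. ✓
4: successors {1, 2, 6, 7}; ¬□p there: 1:T, 2:T, 6:T, 7:T. ✓
5: successors {1, 2, 4, 5, 6}; ¬□p there: 1:T, 2:T, 4:T, 5:T, 6:T. ✓
6: successors {1, 5, 6, 7}; ¬□p there: 1:T, 5:T, 6:T, 7:T. ✓
7: successors {2, 3, 4, 6}; ¬□p there: 2:T, 3:T, 4:T, 6:T. ✓

{1, 2, 3, 4, 5, 6, 7}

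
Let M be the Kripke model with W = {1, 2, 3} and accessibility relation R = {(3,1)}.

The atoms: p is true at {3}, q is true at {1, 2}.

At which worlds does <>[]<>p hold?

{3}

1: no successors, so <>[]<>p fails. ✗
2: no successors, so <>[]<>p fails. ✗
3: successors {1}; []<>p there: 1:T. ✓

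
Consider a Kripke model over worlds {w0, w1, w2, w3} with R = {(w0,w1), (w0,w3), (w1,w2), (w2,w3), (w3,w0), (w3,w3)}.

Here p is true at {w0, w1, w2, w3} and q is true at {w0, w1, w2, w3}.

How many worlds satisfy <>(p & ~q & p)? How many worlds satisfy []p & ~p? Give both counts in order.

For <>(p & ~q & p):
w0: successors {w1, w3}; p & ~q & p there: w1:F, w3:F. ✗
w1: successors {w2}; p & ~q & p there: w2:F. ✗
w2: successors {w3}; p & ~q & p there: w3:F. ✗
w3: successors {w0, w3}; p & ~q & p there: w0:F, w3:F. ✗
— 0 worlds.
For []p & ~p:
w0: []p is T, ~p is F. ✗
w1: []p is T, ~p is F. ✗
w2: []p is T, ~p is F. ✗
w3: []p is T, ~p is F. ✗
— 0 worlds.

0 and 0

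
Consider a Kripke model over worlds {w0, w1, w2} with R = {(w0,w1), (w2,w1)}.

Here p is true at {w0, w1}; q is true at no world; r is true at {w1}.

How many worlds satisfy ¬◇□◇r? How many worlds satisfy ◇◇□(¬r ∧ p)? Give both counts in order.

For ¬◇□◇r:
w0: ◇□◇r is T. ✗
w1: ◇□◇r is F. ✓
w2: ◇□◇r is T. ✗
— 1 world.
For ◇◇□(¬r ∧ p):
w0: successors {w1}; ◇□(¬r ∧ p) there: w1:F. ✗
w1: no successors, so ◇◇□(¬r ∧ p) fails. ✗
w2: successors {w1}; ◇□(¬r ∧ p) there: w1:F. ✗
— 0 worlds.

1 and 0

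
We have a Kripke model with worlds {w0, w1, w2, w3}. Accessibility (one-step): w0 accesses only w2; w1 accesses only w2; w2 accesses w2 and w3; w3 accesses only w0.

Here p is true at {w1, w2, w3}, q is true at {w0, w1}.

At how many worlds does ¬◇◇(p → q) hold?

w0: ◇◇(p → q) is F. ✓
w1: ◇◇(p → q) is F. ✓
w2: ◇◇(p → q) is T. ✗
w3: ◇◇(p → q) is F. ✓
Satisfying worlds: {w0, w1, w3}.

3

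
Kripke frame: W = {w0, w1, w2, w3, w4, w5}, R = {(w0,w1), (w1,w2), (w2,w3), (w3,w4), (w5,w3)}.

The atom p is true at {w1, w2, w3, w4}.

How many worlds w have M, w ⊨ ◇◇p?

4

w0: successors {w1}; ◇p there: w1:T. ✓
w1: successors {w2}; ◇p there: w2:T. ✓
w2: successors {w3}; ◇p there: w3:T. ✓
w3: successors {w4}; ◇p there: w4:F. ✗
w4: no successors, so ◇◇p fails. ✗
w5: successors {w3}; ◇p there: w3:T. ✓
Satisfying worlds: {w0, w1, w2, w5}.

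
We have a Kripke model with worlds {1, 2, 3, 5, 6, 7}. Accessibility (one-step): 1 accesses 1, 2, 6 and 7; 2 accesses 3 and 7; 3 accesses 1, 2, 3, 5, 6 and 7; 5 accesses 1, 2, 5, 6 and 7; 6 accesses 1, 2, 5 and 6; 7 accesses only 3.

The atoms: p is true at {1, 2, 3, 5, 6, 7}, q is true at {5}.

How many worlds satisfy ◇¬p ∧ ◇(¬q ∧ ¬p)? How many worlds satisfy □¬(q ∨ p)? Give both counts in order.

For ◇¬p ∧ ◇(¬q ∧ ¬p):
1: ◇¬p is F, ◇(¬q ∧ ¬p) is F. ✗
2: ◇¬p is F, ◇(¬q ∧ ¬p) is F. ✗
3: ◇¬p is F, ◇(¬q ∧ ¬p) is F. ✗
5: ◇¬p is F, ◇(¬q ∧ ¬p) is F. ✗
6: ◇¬p is F, ◇(¬q ∧ ¬p) is F. ✗
7: ◇¬p is F, ◇(¬q ∧ ¬p) is F. ✗
— 0 worlds.
For □¬(q ∨ p):
1: successors {1, 2, 6, 7}; ¬(q ∨ p) there: 1:F, 2:F, 6:F, 7:F. ✗
2: successors {3, 7}; ¬(q ∨ p) there: 3:F, 7:F. ✗
3: successors {1, 2, 3, 5, 6, 7}; ¬(q ∨ p) there: 1:F, 2:F, 3:F, 5:F, 6:F, 7:F. ✗
5: successors {1, 2, 5, 6, 7}; ¬(q ∨ p) there: 1:F, 2:F, 5:F, 6:F, 7:F. ✗
6: successors {1, 2, 5, 6}; ¬(q ∨ p) there: 1:F, 2:F, 5:F, 6:F. ✗
7: successors {3}; ¬(q ∨ p) there: 3:F. ✗
— 0 worlds.

0 and 0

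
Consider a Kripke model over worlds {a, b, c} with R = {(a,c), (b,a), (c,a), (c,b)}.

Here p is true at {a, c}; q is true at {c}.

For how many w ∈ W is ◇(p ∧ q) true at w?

a: successors {c}; p ∧ q there: c:T. ✓
b: successors {a}; p ∧ q there: a:F. ✗
c: successors {a, b}; p ∧ q there: a:F, b:F. ✗
Satisfying worlds: {a}.

1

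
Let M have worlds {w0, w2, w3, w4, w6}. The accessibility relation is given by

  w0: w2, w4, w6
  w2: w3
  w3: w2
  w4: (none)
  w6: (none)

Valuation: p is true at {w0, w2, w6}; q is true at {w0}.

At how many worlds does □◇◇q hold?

w0: successors {w2, w4, w6}; ◇◇q there: w2:F, w4:F, w6:F. ✗
w2: successors {w3}; ◇◇q there: w3:F. ✗
w3: successors {w2}; ◇◇q there: w2:F. ✗
w4: no successors, so □◇◇q holds vacuously. ✓
w6: no successors, so □◇◇q holds vacuously. ✓
Satisfying worlds: {w4, w6}.

2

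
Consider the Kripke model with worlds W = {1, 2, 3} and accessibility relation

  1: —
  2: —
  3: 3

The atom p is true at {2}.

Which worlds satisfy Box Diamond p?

1: no successors, so Box Diamond p holds vacuously. ✓
2: no successors, so Box Diamond p holds vacuously. ✓
3: successors {3}; Diamond p there: 3:F. ✗

{1, 2}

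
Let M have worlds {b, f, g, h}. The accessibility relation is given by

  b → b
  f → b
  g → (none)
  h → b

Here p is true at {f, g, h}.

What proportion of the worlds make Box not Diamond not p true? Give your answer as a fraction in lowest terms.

b: successors {b}; not Diamond not p there: b:F. ✗
f: successors {b}; not Diamond not p there: b:F. ✗
g: no successors, so Box not Diamond not p holds vacuously. ✓
h: successors {b}; not Diamond not p there: b:F. ✗
That's 1 of 4 worlds, so 1/4.

1/4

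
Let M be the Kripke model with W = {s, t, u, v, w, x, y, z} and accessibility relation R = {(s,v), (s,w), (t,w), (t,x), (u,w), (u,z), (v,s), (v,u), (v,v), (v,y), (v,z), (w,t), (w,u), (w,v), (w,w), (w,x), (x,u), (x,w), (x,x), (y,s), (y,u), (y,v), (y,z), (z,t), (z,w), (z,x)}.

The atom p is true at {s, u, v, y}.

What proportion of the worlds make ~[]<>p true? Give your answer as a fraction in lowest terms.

s: []<>p is T. ✗
t: []<>p is T. ✗
u: []<>p is F. ✓
v: []<>p is F. ✓
w: []<>p is F. ✓
x: []<>p is F. ✓
y: []<>p is F. ✓
z: []<>p is F. ✓
That's 6 of 8 worlds, so 6/8 = 3/4.

3/4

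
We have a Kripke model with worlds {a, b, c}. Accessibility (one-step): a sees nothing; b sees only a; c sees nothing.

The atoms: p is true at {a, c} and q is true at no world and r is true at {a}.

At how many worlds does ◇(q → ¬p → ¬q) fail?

2

a: no successors, so ◇(q → ¬p → ¬q) fails. ✗
b: successors {a}; q → ¬p → ¬q there: a:T. ✓
c: no successors, so ◇(q → ¬p → ¬q) fails. ✗
Satisfying worlds: {b}.
So ◇(q → ¬p → ¬q) fails at the other 2 worlds.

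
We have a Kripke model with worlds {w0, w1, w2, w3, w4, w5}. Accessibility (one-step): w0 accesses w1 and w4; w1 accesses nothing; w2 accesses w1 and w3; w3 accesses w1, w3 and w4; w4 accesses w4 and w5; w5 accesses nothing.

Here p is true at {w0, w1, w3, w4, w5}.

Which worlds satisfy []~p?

{w1, w5}

w0: successors {w1, w4}; ~p there: w1:F, w4:F. ✗
w1: no successors, so []~p holds vacuously. ✓
w2: successors {w1, w3}; ~p there: w1:F, w3:F. ✗
w3: successors {w1, w3, w4}; ~p there: w1:F, w3:F, w4:F. ✗
w4: successors {w4, w5}; ~p there: w4:F, w5:F. ✗
w5: no successors, so []~p holds vacuously. ✓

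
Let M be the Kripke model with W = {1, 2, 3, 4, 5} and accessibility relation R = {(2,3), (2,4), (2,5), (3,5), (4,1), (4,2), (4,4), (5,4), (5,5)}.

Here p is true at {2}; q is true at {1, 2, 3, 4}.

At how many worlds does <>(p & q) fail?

1: no successors, so <>(p & q) fails. ✗
2: successors {3, 4, 5}; p & q there: 3:F, 4:F, 5:F. ✗
3: successors {5}; p & q there: 5:F. ✗
4: successors {1, 2, 4}; p & q there: 1:F, 2:T, 4:F. ✓
5: successors {4, 5}; p & q there: 4:F, 5:F. ✗
Satisfying worlds: {4}.
So <>(p & q) fails at the other 4 worlds.

4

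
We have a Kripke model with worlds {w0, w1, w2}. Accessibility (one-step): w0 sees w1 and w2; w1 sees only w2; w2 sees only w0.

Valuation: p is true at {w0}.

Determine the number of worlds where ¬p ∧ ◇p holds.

w0: ¬p is F, ◇p is F. ✗
w1: ¬p is T, ◇p is F. ✗
w2: ¬p is T, ◇p is T. ✓
Satisfying worlds: {w2}.

1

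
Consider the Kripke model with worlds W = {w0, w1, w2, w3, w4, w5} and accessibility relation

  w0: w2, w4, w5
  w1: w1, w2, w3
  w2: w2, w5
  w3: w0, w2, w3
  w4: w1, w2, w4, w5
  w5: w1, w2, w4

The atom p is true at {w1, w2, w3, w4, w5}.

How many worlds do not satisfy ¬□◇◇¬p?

0

w0: □◇◇¬p is F. ✓
w1: □◇◇¬p is F. ✓
w2: □◇◇¬p is F. ✓
w3: □◇◇¬p is F. ✓
w4: □◇◇¬p is F. ✓
w5: □◇◇¬p is F. ✓
Satisfying worlds: {w0, w1, w2, w3, w4, w5}.
So ¬□◇◇¬p fails at the other 0 worlds.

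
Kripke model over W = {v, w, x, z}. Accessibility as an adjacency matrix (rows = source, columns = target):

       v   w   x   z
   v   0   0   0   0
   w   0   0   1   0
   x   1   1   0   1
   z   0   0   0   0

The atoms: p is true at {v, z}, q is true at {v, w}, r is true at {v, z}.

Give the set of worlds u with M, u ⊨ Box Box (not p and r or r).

v: no successors, so Box Box (not p and r or r) holds vacuously. ✓
w: successors {x}; Box (not p and r or r) there: x:F. ✗
x: successors {v, w, z}; Box (not p and r or r) there: v:T, w:F, z:T. ✗
z: no successors, so Box Box (not p and r or r) holds vacuously. ✓

{v, z}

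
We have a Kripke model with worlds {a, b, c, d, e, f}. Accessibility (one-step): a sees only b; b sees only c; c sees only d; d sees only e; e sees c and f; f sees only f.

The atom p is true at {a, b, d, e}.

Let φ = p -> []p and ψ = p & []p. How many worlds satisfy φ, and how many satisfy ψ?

4 and 2

For p -> []p:
a: p is T, []p is T. ✓
b: p is T, []p is F. ✗
c: p is F, []p is T. ✓
d: p is T, []p is T. ✓
e: p is T, []p is F. ✗
f: p is F, []p is F. ✓
— 4 worlds.
For p & []p:
a: p is T, []p is T. ✓
b: p is T, []p is F. ✗
c: p is F, []p is T. ✗
d: p is T, []p is T. ✓
e: p is T, []p is F. ✗
f: p is F, []p is F. ✗
— 2 worlds.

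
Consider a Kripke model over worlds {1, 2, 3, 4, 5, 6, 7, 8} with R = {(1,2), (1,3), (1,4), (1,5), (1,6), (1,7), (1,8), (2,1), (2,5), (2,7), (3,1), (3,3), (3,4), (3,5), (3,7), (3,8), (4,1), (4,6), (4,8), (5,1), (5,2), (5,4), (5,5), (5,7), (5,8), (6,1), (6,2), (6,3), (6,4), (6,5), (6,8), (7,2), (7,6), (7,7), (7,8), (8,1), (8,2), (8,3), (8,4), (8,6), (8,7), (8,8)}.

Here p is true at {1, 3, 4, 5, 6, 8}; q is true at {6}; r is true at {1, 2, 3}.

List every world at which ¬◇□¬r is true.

{1, 2, 3, 4, 5, 6, 7, 8}

1: ◇□¬r is F. ✓
2: ◇□¬r is F. ✓
3: ◇□¬r is F. ✓
4: ◇□¬r is F. ✓
5: ◇□¬r is F. ✓
6: ◇□¬r is F. ✓
7: ◇□¬r is F. ✓
8: ◇□¬r is F. ✓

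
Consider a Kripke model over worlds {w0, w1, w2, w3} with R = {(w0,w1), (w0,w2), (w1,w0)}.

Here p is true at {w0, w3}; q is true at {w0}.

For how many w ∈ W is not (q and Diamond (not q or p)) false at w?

w0: q and Diamond (not q or p) is T. ✗
w1: q and Diamond (not q or p) is F. ✓
w2: q and Diamond (not q or p) is F. ✓
w3: q and Diamond (not q or p) is F. ✓
Satisfying worlds: {w1, w2, w3}.
So not (q and Diamond (not q or p)) fails at the other 1 world.

1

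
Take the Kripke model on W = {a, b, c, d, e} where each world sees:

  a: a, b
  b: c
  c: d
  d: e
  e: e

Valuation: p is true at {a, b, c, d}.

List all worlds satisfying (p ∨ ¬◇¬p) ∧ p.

a: p ∨ ¬◇¬p is T, p is T. ✓
b: p ∨ ¬◇¬p is T, p is T. ✓
c: p ∨ ¬◇¬p is T, p is T. ✓
d: p ∨ ¬◇¬p is T, p is T. ✓
e: p ∨ ¬◇¬p is F, p is F. ✗

{a, b, c, d}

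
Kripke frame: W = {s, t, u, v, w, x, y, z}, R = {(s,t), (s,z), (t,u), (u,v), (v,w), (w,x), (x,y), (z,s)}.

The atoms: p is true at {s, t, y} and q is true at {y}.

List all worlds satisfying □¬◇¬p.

s: successors {t, z}; ¬◇¬p there: t:F, z:T. ✗
t: successors {u}; ¬◇¬p there: u:F. ✗
u: successors {v}; ¬◇¬p there: v:F. ✗
v: successors {w}; ¬◇¬p there: w:F. ✗
w: successors {x}; ¬◇¬p there: x:T. ✓
x: successors {y}; ¬◇¬p there: y:T. ✓
y: no successors, so □¬◇¬p holds vacuously. ✓
z: successors {s}; ¬◇¬p there: s:F. ✗

{w, x, y}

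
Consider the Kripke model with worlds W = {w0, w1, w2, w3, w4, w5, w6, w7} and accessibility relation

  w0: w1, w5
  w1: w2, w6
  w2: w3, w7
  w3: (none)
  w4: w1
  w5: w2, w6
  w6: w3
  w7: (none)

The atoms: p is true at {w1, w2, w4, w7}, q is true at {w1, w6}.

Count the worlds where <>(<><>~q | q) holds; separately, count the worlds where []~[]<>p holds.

4 and 6

For <>(<><>~q | q):
w0: successors {w1, w5}; <><>~q | q there: w1:T, w5:T. ✓
w1: successors {w2, w6}; <><>~q | q there: w2:F, w6:T. ✓
w2: successors {w3, w7}; <><>~q | q there: w3:F, w7:F. ✗
w3: no successors, so <>(<><>~q | q) fails. ✗
w4: successors {w1}; <><>~q | q there: w1:T. ✓
w5: successors {w2, w6}; <><>~q | q there: w2:F, w6:T. ✓
w6: successors {w3}; <><>~q | q there: w3:F. ✗
w7: no successors, so <>(<><>~q | q) fails. ✗
— 4 worlds.
For []~[]<>p:
w0: successors {w1, w5}; ~[]<>p there: w1:T, w5:T. ✓
w1: successors {w2, w6}; ~[]<>p there: w2:T, w6:T. ✓
w2: successors {w3, w7}; ~[]<>p there: w3:F, w7:F. ✗
w3: no successors, so []~[]<>p holds vacuously. ✓
w4: successors {w1}; ~[]<>p there: w1:T. ✓
w5: successors {w2, w6}; ~[]<>p there: w2:T, w6:T. ✓
w6: successors {w3}; ~[]<>p there: w3:F. ✗
w7: no successors, so []~[]<>p holds vacuously. ✓
— 6 worlds.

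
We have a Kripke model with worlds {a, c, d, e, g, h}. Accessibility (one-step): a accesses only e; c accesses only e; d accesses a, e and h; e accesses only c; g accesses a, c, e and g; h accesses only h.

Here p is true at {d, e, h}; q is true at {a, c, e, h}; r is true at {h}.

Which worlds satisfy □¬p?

{e}

a: successors {e}; ¬p there: e:F. ✗
c: successors {e}; ¬p there: e:F. ✗
d: successors {a, e, h}; ¬p there: a:T, e:F, h:F. ✗
e: successors {c}; ¬p there: c:T. ✓
g: successors {a, c, e, g}; ¬p there: a:T, c:T, e:F, g:T. ✗
h: successors {h}; ¬p there: h:F. ✗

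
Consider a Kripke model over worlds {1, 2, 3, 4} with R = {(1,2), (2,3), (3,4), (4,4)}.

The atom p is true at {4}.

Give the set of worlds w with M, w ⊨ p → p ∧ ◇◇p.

1: p is F, p ∧ ◇◇p is F. ✓
2: p is F, p ∧ ◇◇p is F. ✓
3: p is F, p ∧ ◇◇p is F. ✓
4: p is T, p ∧ ◇◇p is T. ✓

{1, 2, 3, 4}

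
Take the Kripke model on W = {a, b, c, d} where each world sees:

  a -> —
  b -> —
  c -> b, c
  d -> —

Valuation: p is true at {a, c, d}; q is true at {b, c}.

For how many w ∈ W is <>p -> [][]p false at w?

1

a: <>p is F, [][]p is T. ✓
b: <>p is F, [][]p is T. ✓
c: <>p is T, [][]p is F. ✗
d: <>p is F, [][]p is T. ✓
Satisfying worlds: {a, b, d}.
So <>p -> [][]p fails at the other 1 world.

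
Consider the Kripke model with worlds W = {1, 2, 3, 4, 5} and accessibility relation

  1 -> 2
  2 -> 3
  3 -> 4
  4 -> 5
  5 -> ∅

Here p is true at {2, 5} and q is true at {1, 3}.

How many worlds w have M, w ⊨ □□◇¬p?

3

1: successors {2}; □◇¬p there: 2:T. ✓
2: successors {3}; □◇¬p there: 3:F. ✗
3: successors {4}; □◇¬p there: 4:F. ✗
4: successors {5}; □◇¬p there: 5:T. ✓
5: no successors, so □□◇¬p holds vacuously. ✓
Satisfying worlds: {1, 4, 5}.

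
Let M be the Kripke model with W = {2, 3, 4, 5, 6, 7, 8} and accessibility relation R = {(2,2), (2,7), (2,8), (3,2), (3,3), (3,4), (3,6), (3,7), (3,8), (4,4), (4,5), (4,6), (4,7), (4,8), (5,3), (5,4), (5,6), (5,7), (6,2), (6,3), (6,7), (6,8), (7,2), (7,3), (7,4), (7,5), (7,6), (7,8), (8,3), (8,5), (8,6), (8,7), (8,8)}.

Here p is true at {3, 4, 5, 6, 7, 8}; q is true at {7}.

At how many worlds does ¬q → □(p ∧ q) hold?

1

2: ¬q is T, □(p ∧ q) is F. ✗
3: ¬q is T, □(p ∧ q) is F. ✗
4: ¬q is T, □(p ∧ q) is F. ✗
5: ¬q is T, □(p ∧ q) is F. ✗
6: ¬q is T, □(p ∧ q) is F. ✗
7: ¬q is F, □(p ∧ q) is F. ✓
8: ¬q is T, □(p ∧ q) is F. ✗
Satisfying worlds: {7}.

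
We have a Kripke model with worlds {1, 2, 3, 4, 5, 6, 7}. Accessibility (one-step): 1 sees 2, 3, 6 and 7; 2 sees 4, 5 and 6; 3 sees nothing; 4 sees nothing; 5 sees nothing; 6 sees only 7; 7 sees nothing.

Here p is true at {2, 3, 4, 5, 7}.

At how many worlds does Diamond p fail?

1: successors {2, 3, 6, 7}; p there: 2:T, 3:T, 6:F, 7:T. ✓
2: successors {4, 5, 6}; p there: 4:T, 5:T, 6:F. ✓
3: no successors, so Diamond p fails. ✗
4: no successors, so Diamond p fails. ✗
5: no successors, so Diamond p fails. ✗
6: successors {7}; p there: 7:T. ✓
7: no successors, so Diamond p fails. ✗
Satisfying worlds: {1, 2, 6}.
So Diamond p fails at the other 4 worlds.

4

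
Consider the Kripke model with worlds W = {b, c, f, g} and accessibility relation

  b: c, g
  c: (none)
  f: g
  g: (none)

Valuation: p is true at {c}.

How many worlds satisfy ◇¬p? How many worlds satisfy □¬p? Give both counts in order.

For ◇¬p:
b: successors {c, g}; ¬p there: c:F, g:T. ✓
c: no successors, so ◇¬p fails. ✗
f: successors {g}; ¬p there: g:T. ✓
g: no successors, so ◇¬p fails. ✗
— 2 worlds.
For □¬p:
b: successors {c, g}; ¬p there: c:F, g:T. ✗
c: no successors, so □¬p holds vacuously. ✓
f: successors {g}; ¬p there: g:T. ✓
g: no successors, so □¬p holds vacuously. ✓
— 3 worlds.

2 and 3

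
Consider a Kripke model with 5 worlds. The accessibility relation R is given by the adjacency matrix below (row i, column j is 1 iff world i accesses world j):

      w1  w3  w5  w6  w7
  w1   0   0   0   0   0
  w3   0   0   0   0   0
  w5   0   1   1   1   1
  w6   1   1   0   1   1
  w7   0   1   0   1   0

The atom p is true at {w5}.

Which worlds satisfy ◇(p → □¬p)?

{w5, w6, w7}

w1: no successors, so ◇(p → □¬p) fails. ✗
w3: no successors, so ◇(p → □¬p) fails. ✗
w5: successors {w3, w5, w6, w7}; p → □¬p there: w3:T, w5:F, w6:T, w7:T. ✓
w6: successors {w1, w3, w6, w7}; p → □¬p there: w1:T, w3:T, w6:T, w7:T. ✓
w7: successors {w3, w6}; p → □¬p there: w3:T, w6:T. ✓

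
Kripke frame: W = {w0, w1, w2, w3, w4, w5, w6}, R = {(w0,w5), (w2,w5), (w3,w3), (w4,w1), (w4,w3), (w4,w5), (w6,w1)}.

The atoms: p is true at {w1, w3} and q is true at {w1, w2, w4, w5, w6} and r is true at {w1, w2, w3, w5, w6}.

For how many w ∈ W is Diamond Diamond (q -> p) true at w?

2

w0: successors {w5}; Diamond (q -> p) there: w5:F. ✗
w1: no successors, so Diamond Diamond (q -> p) fails. ✗
w2: successors {w5}; Diamond (q -> p) there: w5:F. ✗
w3: successors {w3}; Diamond (q -> p) there: w3:T. ✓
w4: successors {w1, w3, w5}; Diamond (q -> p) there: w1:F, w3:T, w5:F. ✓
w5: no successors, so Diamond Diamond (q -> p) fails. ✗
w6: successors {w1}; Diamond (q -> p) there: w1:F. ✗
Satisfying worlds: {w3, w4}.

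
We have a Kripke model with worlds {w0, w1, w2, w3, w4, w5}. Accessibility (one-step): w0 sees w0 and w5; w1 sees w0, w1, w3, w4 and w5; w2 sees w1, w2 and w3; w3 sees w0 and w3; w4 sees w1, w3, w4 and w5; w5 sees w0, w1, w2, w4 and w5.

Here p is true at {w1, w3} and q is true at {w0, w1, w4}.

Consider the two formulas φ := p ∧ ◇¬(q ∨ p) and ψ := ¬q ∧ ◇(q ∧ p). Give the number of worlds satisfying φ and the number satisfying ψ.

1 and 2

For p ∧ ◇¬(q ∨ p):
w0: p is F, ◇¬(q ∨ p) is T. ✗
w1: p is T, ◇¬(q ∨ p) is T. ✓
w2: p is F, ◇¬(q ∨ p) is T. ✗
w3: p is T, ◇¬(q ∨ p) is F. ✗
w4: p is F, ◇¬(q ∨ p) is T. ✗
w5: p is F, ◇¬(q ∨ p) is T. ✗
— 1 world.
For ¬q ∧ ◇(q ∧ p):
w0: ¬q is F, ◇(q ∧ p) is F. ✗
w1: ¬q is F, ◇(q ∧ p) is T. ✗
w2: ¬q is T, ◇(q ∧ p) is T. ✓
w3: ¬q is T, ◇(q ∧ p) is F. ✗
w4: ¬q is F, ◇(q ∧ p) is T. ✗
w5: ¬q is T, ◇(q ∧ p) is T. ✓
— 2 worlds.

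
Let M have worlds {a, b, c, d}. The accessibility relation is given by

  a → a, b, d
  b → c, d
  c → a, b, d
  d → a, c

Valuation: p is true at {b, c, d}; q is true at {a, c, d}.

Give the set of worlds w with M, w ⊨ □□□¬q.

∅

a: successors {a, b, d}; □□¬q there: a:F, b:F, d:F. ✗
b: successors {c, d}; □□¬q there: c:F, d:F. ✗
c: successors {a, b, d}; □□¬q there: a:F, b:F, d:F. ✗
d: successors {a, c}; □□¬q there: a:F, c:F. ✗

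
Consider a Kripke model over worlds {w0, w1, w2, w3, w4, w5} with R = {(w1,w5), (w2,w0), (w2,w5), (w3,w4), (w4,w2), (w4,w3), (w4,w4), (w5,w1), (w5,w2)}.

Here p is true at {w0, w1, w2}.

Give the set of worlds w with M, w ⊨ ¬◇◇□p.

{w0, w1, w2, w3}

w0: ◇◇□p is F. ✓
w1: ◇◇□p is F. ✓
w2: ◇◇□p is F. ✓
w3: ◇◇□p is F. ✓
w4: ◇◇□p is T. ✗
w5: ◇◇□p is T. ✗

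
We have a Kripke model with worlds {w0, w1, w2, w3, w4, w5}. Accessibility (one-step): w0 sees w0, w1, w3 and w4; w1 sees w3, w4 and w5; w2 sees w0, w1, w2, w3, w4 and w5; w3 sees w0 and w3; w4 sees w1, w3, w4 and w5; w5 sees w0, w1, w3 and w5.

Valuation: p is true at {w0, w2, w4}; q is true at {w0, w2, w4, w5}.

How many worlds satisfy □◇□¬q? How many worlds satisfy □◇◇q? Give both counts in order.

0 and 6

For □◇□¬q:
w0: successors {w0, w1, w3, w4}; ◇□¬q there: w0:F, w1:F, w3:F, w4:F. ✗
w1: successors {w3, w4, w5}; ◇□¬q there: w3:F, w4:F, w5:F. ✗
w2: successors {w0, w1, w2, w3, w4, w5}; ◇□¬q there: w0:F, w1:F, w2:F, w3:F, w4:F, w5:F. ✗
w3: successors {w0, w3}; ◇□¬q there: w0:F, w3:F. ✗
w4: successors {w1, w3, w4, w5}; ◇□¬q there: w1:F, w3:F, w4:F, w5:F. ✗
w5: successors {w0, w1, w3, w5}; ◇□¬q there: w0:F, w1:F, w3:F, w5:F. ✗
— 0 worlds.
For □◇◇q:
w0: successors {w0, w1, w3, w4}; ◇◇q there: w0:T, w1:T, w3:T, w4:T. ✓
w1: successors {w3, w4, w5}; ◇◇q there: w3:T, w4:T, w5:T. ✓
w2: successors {w0, w1, w2, w3, w4, w5}; ◇◇q there: w0:T, w1:T, w2:T, w3:T, w4:T, w5:T. ✓
w3: successors {w0, w3}; ◇◇q there: w0:T, w3:T. ✓
w4: successors {w1, w3, w4, w5}; ◇◇q there: w1:T, w3:T, w4:T, w5:T. ✓
w5: successors {w0, w1, w3, w5}; ◇◇q there: w0:T, w1:T, w3:T, w5:T. ✓
— 6 worlds.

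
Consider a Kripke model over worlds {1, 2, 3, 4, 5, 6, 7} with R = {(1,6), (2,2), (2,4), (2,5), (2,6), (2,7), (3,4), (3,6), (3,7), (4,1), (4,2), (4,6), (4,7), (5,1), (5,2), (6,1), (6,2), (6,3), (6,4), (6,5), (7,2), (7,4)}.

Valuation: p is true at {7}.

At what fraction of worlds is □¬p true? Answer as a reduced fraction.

4/7

1: successors {6}; ¬p there: 6:T. ✓
2: successors {2, 4, 5, 6, 7}; ¬p there: 2:T, 4:T, 5:T, 6:T, 7:F. ✗
3: successors {4, 6, 7}; ¬p there: 4:T, 6:T, 7:F. ✗
4: successors {1, 2, 6, 7}; ¬p there: 1:T, 2:T, 6:T, 7:F. ✗
5: successors {1, 2}; ¬p there: 1:T, 2:T. ✓
6: successors {1, 2, 3, 4, 5}; ¬p there: 1:T, 2:T, 3:T, 4:T, 5:T. ✓
7: successors {2, 4}; ¬p there: 2:T, 4:T. ✓
That's 4 of 7 worlds, so 4/7.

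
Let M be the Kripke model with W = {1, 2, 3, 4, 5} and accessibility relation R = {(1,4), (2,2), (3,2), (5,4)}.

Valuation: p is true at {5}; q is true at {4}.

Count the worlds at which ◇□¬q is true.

4

1: successors {4}; □¬q there: 4:T. ✓
2: successors {2}; □¬q there: 2:T. ✓
3: successors {2}; □¬q there: 2:T. ✓
4: no successors, so ◇□¬q fails. ✗
5: successors {4}; □¬q there: 4:T. ✓
Satisfying worlds: {1, 2, 3, 5}.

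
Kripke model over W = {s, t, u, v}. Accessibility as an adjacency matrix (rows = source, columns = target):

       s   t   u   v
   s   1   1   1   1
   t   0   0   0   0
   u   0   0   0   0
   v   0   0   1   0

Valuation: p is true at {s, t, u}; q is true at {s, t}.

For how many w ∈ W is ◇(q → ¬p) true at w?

2

s: successors {s, t, u, v}; q → ¬p there: s:F, t:F, u:T, v:T. ✓
t: no successors, so ◇(q → ¬p) fails. ✗
u: no successors, so ◇(q → ¬p) fails. ✗
v: successors {u}; q → ¬p there: u:T. ✓
Satisfying worlds: {s, v}.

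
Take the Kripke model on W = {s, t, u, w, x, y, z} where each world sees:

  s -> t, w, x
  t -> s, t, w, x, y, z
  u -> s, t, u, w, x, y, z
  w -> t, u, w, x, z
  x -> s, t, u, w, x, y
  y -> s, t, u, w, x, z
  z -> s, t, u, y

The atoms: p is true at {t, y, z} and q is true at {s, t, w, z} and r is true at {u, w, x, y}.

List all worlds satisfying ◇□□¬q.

∅

s: successors {t, w, x}; □□¬q there: t:F, w:F, x:F. ✗
t: successors {s, t, w, x, y, z}; □□¬q there: s:F, t:F, w:F, x:F, y:F, z:F. ✗
u: successors {s, t, u, w, x, y, z}; □□¬q there: s:F, t:F, u:F, w:F, x:F, y:F, z:F. ✗
w: successors {t, u, w, x, z}; □□¬q there: t:F, u:F, w:F, x:F, z:F. ✗
x: successors {s, t, u, w, x, y}; □□¬q there: s:F, t:F, u:F, w:F, x:F, y:F. ✗
y: successors {s, t, u, w, x, z}; □□¬q there: s:F, t:F, u:F, w:F, x:F, z:F. ✗
z: successors {s, t, u, y}; □□¬q there: s:F, t:F, u:F, y:F. ✗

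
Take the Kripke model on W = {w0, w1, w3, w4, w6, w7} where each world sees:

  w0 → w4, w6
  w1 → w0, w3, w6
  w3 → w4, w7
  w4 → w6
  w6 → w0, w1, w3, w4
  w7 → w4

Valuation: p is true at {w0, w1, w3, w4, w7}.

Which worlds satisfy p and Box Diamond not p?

w0: p is T, Box Diamond not p is F. ✗
w1: p is T, Box Diamond not p is F. ✗
w3: p is T, Box Diamond not p is F. ✗
w4: p is T, Box Diamond not p is F. ✗
w6: p is F, Box Diamond not p is F. ✗
w7: p is T, Box Diamond not p is T. ✓

{w7}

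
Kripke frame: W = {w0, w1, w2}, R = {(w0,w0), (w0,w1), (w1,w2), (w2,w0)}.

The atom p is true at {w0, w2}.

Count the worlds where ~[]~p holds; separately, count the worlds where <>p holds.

3 and 3

For ~[]~p:
w0: []~p is F. ✓
w1: []~p is F. ✓
w2: []~p is F. ✓
— 3 worlds.
For <>p:
w0: successors {w0, w1}; p there: w0:T, w1:F. ✓
w1: successors {w2}; p there: w2:T. ✓
w2: successors {w0}; p there: w0:T. ✓
— 3 worlds.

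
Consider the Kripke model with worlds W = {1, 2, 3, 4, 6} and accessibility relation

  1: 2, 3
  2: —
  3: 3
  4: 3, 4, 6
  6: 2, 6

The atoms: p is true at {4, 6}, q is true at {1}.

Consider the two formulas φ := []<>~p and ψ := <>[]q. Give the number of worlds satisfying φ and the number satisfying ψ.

3 and 2

For []<>~p:
1: successors {2, 3}; <>~p there: 2:F, 3:T. ✗
2: no successors, so []<>~p holds vacuously. ✓
3: successors {3}; <>~p there: 3:T. ✓
4: successors {3, 4, 6}; <>~p there: 3:T, 4:T, 6:T. ✓
6: successors {2, 6}; <>~p there: 2:F, 6:T. ✗
— 3 worlds.
For <>[]q:
1: successors {2, 3}; []q there: 2:T, 3:F. ✓
2: no successors, so <>[]q fails. ✗
3: successors {3}; []q there: 3:F. ✗
4: successors {3, 4, 6}; []q there: 3:F, 4:F, 6:F. ✗
6: successors {2, 6}; []q there: 2:T, 6:F. ✓
— 2 worlds.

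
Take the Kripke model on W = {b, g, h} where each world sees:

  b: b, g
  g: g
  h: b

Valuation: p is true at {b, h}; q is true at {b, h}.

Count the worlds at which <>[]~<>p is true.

2

b: successors {b, g}; []~<>p there: b:F, g:T. ✓
g: successors {g}; []~<>p there: g:T. ✓
h: successors {b}; []~<>p there: b:F. ✗
Satisfying worlds: {b, g}.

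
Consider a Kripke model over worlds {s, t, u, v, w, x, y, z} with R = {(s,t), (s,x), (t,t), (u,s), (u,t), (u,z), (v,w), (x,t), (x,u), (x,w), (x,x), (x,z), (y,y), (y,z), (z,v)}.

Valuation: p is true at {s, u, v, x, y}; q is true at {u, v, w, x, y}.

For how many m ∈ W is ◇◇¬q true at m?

s: successors {t, x}; ◇¬q there: t:T, x:T. ✓
t: successors {t}; ◇¬q there: t:T. ✓
u: successors {s, t, z}; ◇¬q there: s:T, t:T, z:F. ✓
v: successors {w}; ◇¬q there: w:F. ✗
w: no successors, so ◇◇¬q fails. ✗
x: successors {t, u, w, x, z}; ◇¬q there: t:T, u:T, w:F, x:T, z:F. ✓
y: successors {y, z}; ◇¬q there: y:T, z:F. ✓
z: successors {v}; ◇¬q there: v:F. ✗
Satisfying worlds: {s, t, u, x, y}.

5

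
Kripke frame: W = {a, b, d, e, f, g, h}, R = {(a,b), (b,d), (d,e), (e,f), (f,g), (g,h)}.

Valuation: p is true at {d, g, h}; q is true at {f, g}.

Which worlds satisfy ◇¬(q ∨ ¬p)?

a: successors {b}; ¬(q ∨ ¬p) there: b:F. ✗
b: successors {d}; ¬(q ∨ ¬p) there: d:T. ✓
d: successors {e}; ¬(q ∨ ¬p) there: e:F. ✗
e: successors {f}; ¬(q ∨ ¬p) there: f:F. ✗
f: successors {g}; ¬(q ∨ ¬p) there: g:F. ✗
g: successors {h}; ¬(q ∨ ¬p) there: h:T. ✓
h: no successors, so ◇¬(q ∨ ¬p) fails. ✗

{b, g}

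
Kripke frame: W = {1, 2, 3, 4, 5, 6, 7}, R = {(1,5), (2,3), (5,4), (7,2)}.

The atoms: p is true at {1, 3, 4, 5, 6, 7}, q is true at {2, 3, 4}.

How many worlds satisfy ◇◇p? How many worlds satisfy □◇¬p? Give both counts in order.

2 and 3

For ◇◇p:
1: successors {5}; ◇p there: 5:T. ✓
2: successors {3}; ◇p there: 3:F. ✗
3: no successors, so ◇◇p fails. ✗
4: no successors, so ◇◇p fails. ✗
5: successors {4}; ◇p there: 4:F. ✗
6: no successors, so ◇◇p fails. ✗
7: successors {2}; ◇p there: 2:T. ✓
— 2 worlds.
For □◇¬p:
1: successors {5}; ◇¬p there: 5:F. ✗
2: successors {3}; ◇¬p there: 3:F. ✗
3: no successors, so □◇¬p holds vacuously. ✓
4: no successors, so □◇¬p holds vacuously. ✓
5: successors {4}; ◇¬p there: 4:F. ✗
6: no successors, so □◇¬p holds vacuously. ✓
7: successors {2}; ◇¬p there: 2:F. ✗
— 3 worlds.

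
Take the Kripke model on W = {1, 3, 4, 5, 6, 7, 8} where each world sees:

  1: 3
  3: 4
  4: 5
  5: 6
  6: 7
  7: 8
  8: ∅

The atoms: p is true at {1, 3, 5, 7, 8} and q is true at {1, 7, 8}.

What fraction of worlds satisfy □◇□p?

5/7

1: successors {3}; ◇□p there: 3:T. ✓
3: successors {4}; ◇□p there: 4:F. ✗
4: successors {5}; ◇□p there: 5:T. ✓
5: successors {6}; ◇□p there: 6:T. ✓
6: successors {7}; ◇□p there: 7:T. ✓
7: successors {8}; ◇□p there: 8:F. ✗
8: no successors, so □◇□p holds vacuously. ✓
That's 5 of 7 worlds, so 5/7.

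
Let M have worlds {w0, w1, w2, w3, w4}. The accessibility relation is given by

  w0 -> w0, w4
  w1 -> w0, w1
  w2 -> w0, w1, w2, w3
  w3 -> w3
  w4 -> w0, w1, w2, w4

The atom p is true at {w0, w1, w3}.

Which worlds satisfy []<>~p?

w0: successors {w0, w4}; <>~p there: w0:T, w4:T. ✓
w1: successors {w0, w1}; <>~p there: w0:T, w1:F. ✗
w2: successors {w0, w1, w2, w3}; <>~p there: w0:T, w1:F, w2:T, w3:F. ✗
w3: successors {w3}; <>~p there: w3:F. ✗
w4: successors {w0, w1, w2, w4}; <>~p there: w0:T, w1:F, w2:T, w4:T. ✗

{w0}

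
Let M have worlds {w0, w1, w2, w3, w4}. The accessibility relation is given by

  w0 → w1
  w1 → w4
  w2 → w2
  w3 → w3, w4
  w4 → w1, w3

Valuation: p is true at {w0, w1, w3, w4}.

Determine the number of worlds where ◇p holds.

4

w0: successors {w1}; p there: w1:T. ✓
w1: successors {w4}; p there: w4:T. ✓
w2: successors {w2}; p there: w2:F. ✗
w3: successors {w3, w4}; p there: w3:T, w4:T. ✓
w4: successors {w1, w3}; p there: w1:T, w3:T. ✓
Satisfying worlds: {w0, w1, w3, w4}.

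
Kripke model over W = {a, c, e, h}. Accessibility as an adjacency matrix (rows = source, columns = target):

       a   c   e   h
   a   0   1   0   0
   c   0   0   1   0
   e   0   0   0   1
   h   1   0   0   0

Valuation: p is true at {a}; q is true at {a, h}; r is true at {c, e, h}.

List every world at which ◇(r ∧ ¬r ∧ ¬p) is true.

a: successors {c}; r ∧ ¬r ∧ ¬p there: c:F. ✗
c: successors {e}; r ∧ ¬r ∧ ¬p there: e:F. ✗
e: successors {h}; r ∧ ¬r ∧ ¬p there: h:F. ✗
h: successors {a}; r ∧ ¬r ∧ ¬p there: a:F. ✗

∅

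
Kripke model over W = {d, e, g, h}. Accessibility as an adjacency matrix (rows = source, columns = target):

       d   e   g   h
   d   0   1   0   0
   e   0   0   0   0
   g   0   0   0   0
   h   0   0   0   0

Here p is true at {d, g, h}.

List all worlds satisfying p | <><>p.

d: p is T, <><>p is F. ✓
e: p is F, <><>p is F. ✗
g: p is T, <><>p is F. ✓
h: p is T, <><>p is F. ✓

{d, g, h}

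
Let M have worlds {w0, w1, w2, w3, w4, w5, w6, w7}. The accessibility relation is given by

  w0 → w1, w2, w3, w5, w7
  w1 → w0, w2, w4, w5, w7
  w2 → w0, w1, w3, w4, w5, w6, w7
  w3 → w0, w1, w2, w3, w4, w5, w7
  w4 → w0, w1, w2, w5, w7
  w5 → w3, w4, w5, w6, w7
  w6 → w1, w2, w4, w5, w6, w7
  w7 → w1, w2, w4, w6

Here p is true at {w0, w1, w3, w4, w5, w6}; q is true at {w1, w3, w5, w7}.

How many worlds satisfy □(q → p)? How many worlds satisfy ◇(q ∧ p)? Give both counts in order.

1 and 8

For □(q → p):
w0: successors {w1, w2, w3, w5, w7}; q → p there: w1:T, w2:T, w3:T, w5:T, w7:F. ✗
w1: successors {w0, w2, w4, w5, w7}; q → p there: w0:T, w2:T, w4:T, w5:T, w7:F. ✗
w2: successors {w0, w1, w3, w4, w5, w6, w7}; q → p there: w0:T, w1:T, w3:T, w4:T, w5:T, w6:T, w7:F. ✗
w3: successors {w0, w1, w2, w3, w4, w5, w7}; q → p there: w0:T, w1:T, w2:T, w3:T, w4:T, w5:T, w7:F. ✗
w4: successors {w0, w1, w2, w5, w7}; q → p there: w0:T, w1:T, w2:T, w5:T, w7:F. ✗
w5: successors {w3, w4, w5, w6, w7}; q → p there: w3:T, w4:T, w5:T, w6:T, w7:F. ✗
w6: successors {w1, w2, w4, w5, w6, w7}; q → p there: w1:T, w2:T, w4:T, w5:T, w6:T, w7:F. ✗
w7: successors {w1, w2, w4, w6}; q → p there: w1:T, w2:T, w4:T, w6:T. ✓
— 1 world.
For ◇(q ∧ p):
w0: successors {w1, w2, w3, w5, w7}; q ∧ p there: w1:T, w2:F, w3:T, w5:T, w7:F. ✓
w1: successors {w0, w2, w4, w5, w7}; q ∧ p there: w0:F, w2:F, w4:F, w5:T, w7:F. ✓
w2: successors {w0, w1, w3, w4, w5, w6, w7}; q ∧ p there: w0:F, w1:T, w3:T, w4:F, w5:T, w6:F, w7:F. ✓
w3: successors {w0, w1, w2, w3, w4, w5, w7}; q ∧ p there: w0:F, w1:T, w2:F, w3:T, w4:F, w5:T, w7:F. ✓
w4: successors {w0, w1, w2, w5, w7}; q ∧ p there: w0:F, w1:T, w2:F, w5:T, w7:F. ✓
w5: successors {w3, w4, w5, w6, w7}; q ∧ p there: w3:T, w4:F, w5:T, w6:F, w7:F. ✓
w6: successors {w1, w2, w4, w5, w6, w7}; q ∧ p there: w1:T, w2:F, w4:F, w5:T, w6:F, w7:F. ✓
w7: successors {w1, w2, w4, w6}; q ∧ p there: w1:T, w2:F, w4:F, w6:F. ✓
— 8 worlds.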